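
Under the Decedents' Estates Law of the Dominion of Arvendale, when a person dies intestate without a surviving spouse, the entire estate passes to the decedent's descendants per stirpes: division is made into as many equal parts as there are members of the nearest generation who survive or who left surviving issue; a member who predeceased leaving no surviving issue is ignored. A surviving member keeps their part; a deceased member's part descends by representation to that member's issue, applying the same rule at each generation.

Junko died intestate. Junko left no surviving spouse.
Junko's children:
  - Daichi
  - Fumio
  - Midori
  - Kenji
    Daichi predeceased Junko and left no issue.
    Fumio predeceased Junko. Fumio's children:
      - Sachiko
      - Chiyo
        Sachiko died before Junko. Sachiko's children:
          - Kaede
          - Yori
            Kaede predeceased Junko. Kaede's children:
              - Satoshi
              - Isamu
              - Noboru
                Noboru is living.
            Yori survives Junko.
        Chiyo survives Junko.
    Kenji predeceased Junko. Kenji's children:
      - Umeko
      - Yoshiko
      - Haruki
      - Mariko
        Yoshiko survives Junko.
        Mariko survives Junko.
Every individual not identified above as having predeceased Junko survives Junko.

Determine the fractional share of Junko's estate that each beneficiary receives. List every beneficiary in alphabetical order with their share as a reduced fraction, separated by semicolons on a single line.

Chiyo 1/6; Haruki 1/12; Isamu 1/36; Mariko 1/12; Midori 1/3; Noboru 1/36; Satoshi 1/36; Umeko 1/12; Yori 1/12; Yoshiko 1/12

There is no surviving spouse, so the entire estate passes to Junko's descendants per stirpes.
Daichi left no surviving issue, so that branch lapses and is disregarded.
The estate is divided into 3 equal shares of 1/3 among Fumio, Midori, Kenji.
Fumio predeceased; the 1/3 allotted to Fumio's branch passes to Fumio's issue by representation.
The 1/3 is divided into 2 equal shares of 1/6 among Sachiko, Chiyo.
Sachiko predeceased; the 1/6 allotted to Sachiko's branch passes to Sachiko's issue by representation.
The 1/6 is divided into 2 equal shares of 1/12 among Kaede, Yori.
Kaede predeceased; the 1/12 allotted to Kaede's branch passes to Kaede's issue by representation.
The 1/12 is divided into 3 equal shares of 1/36 among Satoshi, Isamu, Noboru.
Satoshi is living and takes 1/36.
Isamu is living and takes 1/36.
Noboru is living and takes 1/36.
Yori is living and takes 1/12.
Chiyo is living and takes 1/6.
Midori is living and takes 1/3.
Kenji predeceased; the 1/3 allotted to Kenji's branch passes to Kenji's issue by representation.
The 1/3 is divided into 4 equal shares of 1/12 among Umeko, Yoshiko, Haruki, Mariko.
Umeko is living and takes 1/12.
Yoshiko is living and takes 1/12.
Haruki is living and takes 1/12.
Mariko is living and takes 1/12.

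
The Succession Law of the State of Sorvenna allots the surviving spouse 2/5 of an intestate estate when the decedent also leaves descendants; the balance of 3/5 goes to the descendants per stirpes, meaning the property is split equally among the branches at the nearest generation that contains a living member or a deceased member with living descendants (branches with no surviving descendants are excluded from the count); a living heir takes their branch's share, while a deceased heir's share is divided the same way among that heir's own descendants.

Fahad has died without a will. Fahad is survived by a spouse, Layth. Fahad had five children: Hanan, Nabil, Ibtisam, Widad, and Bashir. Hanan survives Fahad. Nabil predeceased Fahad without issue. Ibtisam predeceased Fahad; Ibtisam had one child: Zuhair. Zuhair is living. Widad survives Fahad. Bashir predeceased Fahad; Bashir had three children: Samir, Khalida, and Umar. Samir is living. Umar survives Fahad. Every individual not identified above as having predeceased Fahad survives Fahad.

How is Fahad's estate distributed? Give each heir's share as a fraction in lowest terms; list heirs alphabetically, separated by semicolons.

Hanan 3/20; Khalida 1/20; Layth 2/5; Samir 1/20; Umar 1/20; Widad 3/20; Zuhair 3/20

Layth, as surviving spouse, takes 2/5.
The remaining 3/5 passes to Fahad's descendants per stirpes.
Nabil left no surviving issue, so that branch lapses and is disregarded.
The 3/5 is divided into 4 equal shares of 3/20 among Hanan, Ibtisam, Widad, Bashir.
Hanan is living and takes 3/20.
Ibtisam predeceased; the 3/20 allotted to Ibtisam's branch passes to Ibtisam's issue by representation.
Zuhair is the sole taker at this level and receives the full 3/20.
Widad is living and takes 3/20.
Bashir predeceased; the 3/20 allotted to Bashir's branch passes to Bashir's issue by representation.
The 3/20 is divided into 3 equal shares of 1/20 among Samir, Khalida, Umar.
Samir is living and takes 1/20.
Khalida is living and takes 1/20.
Umar is living and takes 1/20.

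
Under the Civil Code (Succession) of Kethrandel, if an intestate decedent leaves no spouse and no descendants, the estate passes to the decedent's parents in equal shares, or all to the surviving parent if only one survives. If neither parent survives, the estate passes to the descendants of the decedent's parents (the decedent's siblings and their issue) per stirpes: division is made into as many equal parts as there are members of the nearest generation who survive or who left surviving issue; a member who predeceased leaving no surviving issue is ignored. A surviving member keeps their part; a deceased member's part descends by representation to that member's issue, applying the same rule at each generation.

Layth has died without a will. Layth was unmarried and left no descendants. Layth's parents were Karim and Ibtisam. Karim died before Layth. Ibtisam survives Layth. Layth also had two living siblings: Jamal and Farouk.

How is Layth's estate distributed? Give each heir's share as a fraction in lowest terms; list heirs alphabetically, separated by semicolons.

Ibtisam 1

Only one parent, Ibtisam, survives, so Ibtisam takes the entire estate. The siblings take nothing because a surviving parent has priority.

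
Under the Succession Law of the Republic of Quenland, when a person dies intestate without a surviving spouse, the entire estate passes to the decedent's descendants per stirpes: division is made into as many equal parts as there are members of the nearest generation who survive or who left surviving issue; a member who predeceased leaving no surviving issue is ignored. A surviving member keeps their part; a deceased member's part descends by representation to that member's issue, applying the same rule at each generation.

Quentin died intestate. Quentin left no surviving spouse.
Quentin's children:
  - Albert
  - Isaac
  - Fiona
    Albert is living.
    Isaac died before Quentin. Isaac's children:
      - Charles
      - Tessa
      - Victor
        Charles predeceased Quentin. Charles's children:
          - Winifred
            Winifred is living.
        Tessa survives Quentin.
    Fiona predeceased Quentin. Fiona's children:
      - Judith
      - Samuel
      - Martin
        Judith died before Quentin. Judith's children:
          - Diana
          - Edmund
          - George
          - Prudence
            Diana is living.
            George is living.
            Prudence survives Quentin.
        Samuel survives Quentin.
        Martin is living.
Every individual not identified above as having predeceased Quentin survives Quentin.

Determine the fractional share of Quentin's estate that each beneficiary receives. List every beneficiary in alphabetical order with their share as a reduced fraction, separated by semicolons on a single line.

There is no surviving spouse, so the entire estate passes to Quentin's descendants per stirpes.
The estate is divided into 3 equal shares of 1/3 among Albert, Isaac, Fiona.
Albert is living and takes 1/3.
Isaac predeceased; the 1/3 allotted to Isaac's branch passes to Isaac's issue by representation.
The 1/3 is divided into 3 equal shares of 1/9 among Charles, Tessa, Victor.
Charles predeceased; the 1/9 allotted to Charles's branch passes to Charles's issue by representation.
Winifred is the sole taker at this level and receives the full 1/9.
Tessa is living and takes 1/9.
Victor is living and takes 1/9.
Fiona predeceased; the 1/3 allotted to Fiona's branch passes to Fiona's issue by representation.
The 1/3 is divided into 3 equal shares of 1/9 among Judith, Samuel, Martin.
Judith predeceased; the 1/9 allotted to Judith's branch passes to Judith's issue by representation.
The 1/9 is divided into 4 equal shares of 1/36 among Diana, Edmund, George, Prudence.
Diana is living and takes 1/36.
Edmund is living and takes 1/36.
George is living and takes 1/36.
Prudence is living and takes 1/36.
Samuel is living and takes 1/9.
Martin is living and takes 1/9.

Albert 1/3; Diana 1/36; Edmund 1/36; George 1/36; Martin 1/9; Prudence 1/36; Samuel 1/9; Tessa 1/9; Victor 1/9; Winifred 1/9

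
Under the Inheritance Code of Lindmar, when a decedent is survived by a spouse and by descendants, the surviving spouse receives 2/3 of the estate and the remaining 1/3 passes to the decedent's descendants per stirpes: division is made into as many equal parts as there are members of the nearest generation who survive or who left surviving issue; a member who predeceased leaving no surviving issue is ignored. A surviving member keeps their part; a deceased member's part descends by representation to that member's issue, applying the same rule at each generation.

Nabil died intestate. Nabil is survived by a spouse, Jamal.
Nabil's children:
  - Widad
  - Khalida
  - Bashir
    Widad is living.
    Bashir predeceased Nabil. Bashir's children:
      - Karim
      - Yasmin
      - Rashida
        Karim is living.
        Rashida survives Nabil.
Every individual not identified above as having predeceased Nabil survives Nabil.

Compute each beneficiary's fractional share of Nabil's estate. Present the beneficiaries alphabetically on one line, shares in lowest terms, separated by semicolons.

Jamal 2/3; Karim 1/27; Khalida 1/9; Rashida 1/27; Widad 1/9; Yasmin 1/27

Jamal, as surviving spouse, takes 2/3.
The remaining 1/3 passes to Nabil's descendants per stirpes.
The 1/3 is divided into 3 equal shares of 1/9 among Widad, Khalida, Bashir.
Widad is living and takes 1/9.
Khalida is living and takes 1/9.
Bashir predeceased; the 1/9 allotted to Bashir's branch passes to Bashir's issue by representation.
The 1/9 is divided into 3 equal shares of 1/27 among Karim, Yasmin, Rashida.
Karim is living and takes 1/27.
Yasmin is living and takes 1/27.
Rashida is living and takes 1/27.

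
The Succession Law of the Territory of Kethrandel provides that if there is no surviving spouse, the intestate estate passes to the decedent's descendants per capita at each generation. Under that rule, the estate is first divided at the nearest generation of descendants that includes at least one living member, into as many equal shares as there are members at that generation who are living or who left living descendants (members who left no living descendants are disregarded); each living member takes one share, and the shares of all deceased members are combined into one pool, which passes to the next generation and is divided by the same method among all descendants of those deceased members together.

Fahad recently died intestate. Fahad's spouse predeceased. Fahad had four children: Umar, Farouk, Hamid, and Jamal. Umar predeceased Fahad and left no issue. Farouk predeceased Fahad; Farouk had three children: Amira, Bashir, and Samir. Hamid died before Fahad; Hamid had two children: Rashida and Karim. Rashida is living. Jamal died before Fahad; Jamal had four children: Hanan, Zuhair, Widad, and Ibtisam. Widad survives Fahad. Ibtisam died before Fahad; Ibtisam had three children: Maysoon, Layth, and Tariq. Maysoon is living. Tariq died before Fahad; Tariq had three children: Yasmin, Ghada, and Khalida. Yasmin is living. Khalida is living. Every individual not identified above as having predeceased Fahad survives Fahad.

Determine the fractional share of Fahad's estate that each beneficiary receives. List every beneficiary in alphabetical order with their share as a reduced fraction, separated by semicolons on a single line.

Amira 1/9; Bashir 1/9; Ghada 1/81; Hanan 1/9; Karim 1/9; Khalida 1/81; Layth 1/27; Maysoon 1/27; Rashida 1/9; Samir 1/9; Widad 1/9; Yasmin 1/81; Zuhair 1/9

There is no surviving spouse, so the entire estate passes to Fahad's descendants per capita at each generation.
No one at generation 1 (Farouk, Hamid, Jamal) is living; moving to the next generation.
At generation 2 (Amira, Bashir, Samir, Rashida, Karim, Hanan, Zuhair, Widad, Ibtisam) there are 9 shares of (1)/9 = 1/9 each.
Living: Amira, Bashir, Samir, Rashida, Karim, Hanan, Zuhair, and Widad — each takes 1/9.
Deceased: Ibtisam. That 1/9 share is carried to generation 3.
At generation 3 (Maysoon, Layth, Tariq) there are 3 shares of (1/9)/3 = 1/27 each.
Living: Maysoon and Layth — each takes 1/27.
Deceased: Tariq. That 1/27 share is carried to generation 4.
At generation 4 (Yasmin, Ghada, Khalida) there are 3 shares of (1/27)/3 = 1/81 each.
Living: Yasmin, Ghada, and Khalida — each takes 1/81.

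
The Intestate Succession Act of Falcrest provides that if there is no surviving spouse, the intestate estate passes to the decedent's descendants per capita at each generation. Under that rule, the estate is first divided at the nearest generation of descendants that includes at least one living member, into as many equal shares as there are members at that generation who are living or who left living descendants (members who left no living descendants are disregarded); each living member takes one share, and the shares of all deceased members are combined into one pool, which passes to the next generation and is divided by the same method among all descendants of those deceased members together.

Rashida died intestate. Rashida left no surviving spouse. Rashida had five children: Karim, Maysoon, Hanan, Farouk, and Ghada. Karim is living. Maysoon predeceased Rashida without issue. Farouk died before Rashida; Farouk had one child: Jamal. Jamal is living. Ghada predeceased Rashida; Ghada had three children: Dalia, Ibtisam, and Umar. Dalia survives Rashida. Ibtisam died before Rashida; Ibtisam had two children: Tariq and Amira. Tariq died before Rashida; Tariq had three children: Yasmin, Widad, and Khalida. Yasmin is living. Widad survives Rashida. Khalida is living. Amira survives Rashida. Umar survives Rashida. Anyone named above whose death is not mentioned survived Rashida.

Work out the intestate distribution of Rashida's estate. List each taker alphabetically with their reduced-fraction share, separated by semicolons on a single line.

There is no surviving spouse, so the entire estate passes to Rashida's descendants per capita at each generation.
At generation 1 (Karim, Hanan, Farouk, Ghada) there are 4 shares of (1)/4 = 1/4 each.
Living: Karim and Hanan — each takes 1/4.
Deceased: Farouk and Ghada. Their combined 1/2 is pooled and carried to generation 2.
At generation 2 (Jamal, Dalia, Ibtisam, Umar) there are 4 shares of (1/2)/4 = 1/8 each.
Living: Jamal, Dalia, and Umar — each takes 1/8.
Deceased: Ibtisam. That 1/8 share is carried to generation 3.
At generation 3 (Tariq, Amira) there are 2 shares of (1/8)/2 = 1/16 each.
Living: Amira — each takes 1/16.
Deceased: Tariq. That 1/16 share is carried to generation 4.
At generation 4 (Yasmin, Widad, Khalida) there are 3 shares of (1/16)/3 = 1/48 each.
Living: Yasmin, Widad, and Khalida — each takes 1/48.

Amira 1/16; Dalia 1/8; Hanan 1/4; Jamal 1/8; Karim 1/4; Khalida 1/48; Umar 1/8; Widad 1/48; Yasmin 1/48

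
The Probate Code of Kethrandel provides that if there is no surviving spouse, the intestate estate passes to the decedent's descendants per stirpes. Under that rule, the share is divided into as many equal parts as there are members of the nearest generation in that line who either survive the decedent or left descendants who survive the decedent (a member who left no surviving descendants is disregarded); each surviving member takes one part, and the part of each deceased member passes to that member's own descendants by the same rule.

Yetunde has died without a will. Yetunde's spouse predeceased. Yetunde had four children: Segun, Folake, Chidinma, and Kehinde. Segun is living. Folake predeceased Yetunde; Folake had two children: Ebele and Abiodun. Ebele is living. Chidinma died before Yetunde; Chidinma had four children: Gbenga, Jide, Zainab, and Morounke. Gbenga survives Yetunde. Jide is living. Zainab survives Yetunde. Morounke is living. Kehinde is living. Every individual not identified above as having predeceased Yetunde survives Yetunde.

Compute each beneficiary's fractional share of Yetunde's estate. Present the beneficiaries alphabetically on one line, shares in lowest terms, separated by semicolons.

There is no surviving spouse, so the entire estate passes to Yetunde's descendants per stirpes.
The estate is divided into 4 equal shares of 1/4 among Segun, Folake, Chidinma, Kehinde.
Segun is living and takes 1/4.
Folake predeceased; the 1/4 allotted to Folake's branch passes to Folake's issue by representation.
The 1/4 is divided into 2 equal shares of 1/8 among Ebele, Abiodun.
Ebele is living and takes 1/8.
Abiodun is living and takes 1/8.
Chidinma predeceased; the 1/4 allotted to Chidinma's branch passes to Chidinma's issue by representation.
The 1/4 is divided into 4 equal shares of 1/16 among Gbenga, Jide, Zainab, Morounke.
Gbenga is living and takes 1/16.
Jide is living and takes 1/16.
Zainab is living and takes 1/16.
Morounke is living and takes 1/16.
Kehinde is living and takes 1/4.

Abiodun 1/8; Ebele 1/8; Gbenga 1/16; Jide 1/16; Kehinde 1/4; Morounke 1/16; Segun 1/4; Zainab 1/16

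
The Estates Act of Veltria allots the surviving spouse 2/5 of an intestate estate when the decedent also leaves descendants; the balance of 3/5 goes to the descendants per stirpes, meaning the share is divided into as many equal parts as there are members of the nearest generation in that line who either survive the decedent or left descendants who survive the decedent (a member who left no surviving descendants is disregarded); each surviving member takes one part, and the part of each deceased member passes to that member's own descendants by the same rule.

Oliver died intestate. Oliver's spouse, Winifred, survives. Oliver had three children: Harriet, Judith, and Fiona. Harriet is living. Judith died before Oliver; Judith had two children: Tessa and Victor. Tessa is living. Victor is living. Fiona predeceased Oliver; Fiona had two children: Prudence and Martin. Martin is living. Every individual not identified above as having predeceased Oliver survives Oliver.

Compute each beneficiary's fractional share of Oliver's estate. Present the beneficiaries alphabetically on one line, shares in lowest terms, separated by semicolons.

Harriet 1/5; Martin 1/10; Prudence 1/10; Tessa 1/10; Victor 1/10; Winifred 2/5

Winifred, as surviving spouse, takes 2/5.
The remaining 3/5 passes to Oliver's descendants per stirpes.
The 3/5 is divided into 3 equal shares of 1/5 among Harriet, Judith, Fiona.
Harriet is living and takes 1/5.
Judith predeceased; the 1/5 allotted to Judith's branch passes to Judith's issue by representation.
The 1/5 is divided into 2 equal shares of 1/10 among Tessa, Victor.
Tessa is living and takes 1/10.
Victor is living and takes 1/10.
Fiona predeceased; the 1/5 allotted to Fiona's branch passes to Fiona's issue by representation.
The 1/5 is divided into 2 equal shares of 1/10 among Prudence, Martin.
Prudence is living and takes 1/10.
Martin is living and takes 1/10.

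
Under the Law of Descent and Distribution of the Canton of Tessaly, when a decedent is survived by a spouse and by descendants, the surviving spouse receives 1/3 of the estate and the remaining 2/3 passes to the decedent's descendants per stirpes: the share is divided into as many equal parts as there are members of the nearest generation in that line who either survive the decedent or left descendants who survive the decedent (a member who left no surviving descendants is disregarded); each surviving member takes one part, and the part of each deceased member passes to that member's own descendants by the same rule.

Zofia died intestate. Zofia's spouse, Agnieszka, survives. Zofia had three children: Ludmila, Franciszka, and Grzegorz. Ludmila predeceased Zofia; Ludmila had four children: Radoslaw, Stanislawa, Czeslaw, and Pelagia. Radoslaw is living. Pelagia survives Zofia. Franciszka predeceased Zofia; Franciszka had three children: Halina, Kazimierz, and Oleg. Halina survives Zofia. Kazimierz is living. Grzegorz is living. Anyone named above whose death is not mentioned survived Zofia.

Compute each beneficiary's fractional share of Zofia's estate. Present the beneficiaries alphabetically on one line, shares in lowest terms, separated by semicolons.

Agnieszka 1/3; Czeslaw 1/18; Grzegorz 2/9; Halina 2/27; Kazimierz 2/27; Oleg 2/27; Pelagia 1/18; Radoslaw 1/18; Stanislawa 1/18

Agnieszka, as surviving spouse, takes 1/3.
The remaining 2/3 passes to Zofia's descendants per stirpes.
The 2/3 is divided into 3 equal shares of 2/9 among Ludmila, Franciszka, Grzegorz.
Ludmila predeceased; the 2/9 allotted to Ludmila's branch passes to Ludmila's issue by representation.
The 2/9 is divided into 4 equal shares of 1/18 among Radoslaw, Stanislawa, Czeslaw, Pelagia.
Radoslaw is living and takes 1/18.
Stanislawa is living and takes 1/18.
Czeslaw is living and takes 1/18.
Pelagia is living and takes 1/18.
Franciszka predeceased; the 2/9 allotted to Franciszka's branch passes to Franciszka's issue by representation.
The 2/9 is divided into 3 equal shares of 2/27 among Halina, Kazimierz, Oleg.
Halina is living and takes 2/27.
Kazimierz is living and takes 2/27.
Oleg is living and takes 2/27.
Grzegorz is living and takes 2/9.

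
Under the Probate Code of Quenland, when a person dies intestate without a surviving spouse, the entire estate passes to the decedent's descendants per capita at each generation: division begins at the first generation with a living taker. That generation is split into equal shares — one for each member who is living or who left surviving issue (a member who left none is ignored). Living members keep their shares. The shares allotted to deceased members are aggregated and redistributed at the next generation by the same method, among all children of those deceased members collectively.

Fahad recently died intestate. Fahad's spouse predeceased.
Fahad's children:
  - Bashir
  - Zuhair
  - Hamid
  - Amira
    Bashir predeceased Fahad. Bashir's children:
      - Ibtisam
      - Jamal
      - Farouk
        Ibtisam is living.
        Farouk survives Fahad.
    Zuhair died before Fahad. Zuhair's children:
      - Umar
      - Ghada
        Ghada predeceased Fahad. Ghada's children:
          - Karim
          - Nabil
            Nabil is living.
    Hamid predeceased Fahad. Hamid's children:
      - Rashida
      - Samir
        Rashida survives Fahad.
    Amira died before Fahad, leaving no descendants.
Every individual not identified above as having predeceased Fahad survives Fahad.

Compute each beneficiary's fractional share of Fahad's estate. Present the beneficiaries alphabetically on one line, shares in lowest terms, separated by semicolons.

There is no surviving spouse, so the entire estate passes to Fahad's descendants per capita at each generation.
No one at generation 1 (Bashir, Zuhair, Hamid) is living; moving to the next generation.
At generation 2 (Ibtisam, Jamal, Farouk, Umar, Ghada, Rashida, Samir) there are 7 shares of (1)/7 = 1/7 each.
Living: Ibtisam, Jamal, Farouk, Umar, Rashida, and Samir — each takes 1/7.
Deceased: Ghada. That 1/7 share is carried to generation 3.
At generation 3 (Karim, Nabil) there are 2 shares of (1/7)/2 = 1/14 each.
Living: Karim and Nabil — each takes 1/14.

Farouk 1/7; Ibtisam 1/7; Jamal 1/7; Karim 1/14; Nabil 1/14; Rashida 1/7; Samir 1/7; Umar 1/7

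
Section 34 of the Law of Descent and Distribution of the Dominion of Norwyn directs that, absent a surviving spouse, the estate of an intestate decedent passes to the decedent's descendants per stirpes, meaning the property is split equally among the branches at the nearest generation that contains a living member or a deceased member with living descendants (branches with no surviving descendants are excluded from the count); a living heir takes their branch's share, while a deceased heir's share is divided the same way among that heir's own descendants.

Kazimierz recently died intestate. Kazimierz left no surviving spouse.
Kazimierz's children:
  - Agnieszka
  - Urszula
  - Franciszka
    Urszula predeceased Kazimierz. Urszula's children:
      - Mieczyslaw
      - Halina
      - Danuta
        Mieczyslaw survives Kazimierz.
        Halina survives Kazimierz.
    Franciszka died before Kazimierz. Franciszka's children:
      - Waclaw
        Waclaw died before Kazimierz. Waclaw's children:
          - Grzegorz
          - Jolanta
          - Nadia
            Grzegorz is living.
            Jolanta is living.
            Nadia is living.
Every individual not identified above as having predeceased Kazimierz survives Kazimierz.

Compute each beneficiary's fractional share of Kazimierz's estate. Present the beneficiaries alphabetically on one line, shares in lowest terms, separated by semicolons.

There is no surviving spouse, so the entire estate passes to Kazimierz's descendants per stirpes.
The estate is divided into 3 equal shares of 1/3 among Agnieszka, Urszula, Franciszka.
Agnieszka is living and takes 1/3.
Urszula predeceased; the 1/3 allotted to Urszula's branch passes to Urszula's issue by representation.
The 1/3 is divided into 3 equal shares of 1/9 among Mieczyslaw, Halina, Danuta.
Mieczyslaw is living and takes 1/9.
Halina is living and takes 1/9.
Danuta is living and takes 1/9.
Franciszka predeceased; the 1/3 allotted to Franciszka's branch passes to Franciszka's issue by representation.
Waclaw's line is the sole branch at this level, so the full 1/3 passes to Waclaw's issue by representation.
The 1/3 is divided into 3 equal shares of 1/9 among Grzegorz, Jolanta, Nadia.
Grzegorz is living and takes 1/9.
Jolanta is living and takes 1/9.
Nadia is living and takes 1/9.

Agnieszka 1/3; Danuta 1/9; Grzegorz 1/9; Halina 1/9; Jolanta 1/9; Mieczyslaw 1/9; Nadia 1/9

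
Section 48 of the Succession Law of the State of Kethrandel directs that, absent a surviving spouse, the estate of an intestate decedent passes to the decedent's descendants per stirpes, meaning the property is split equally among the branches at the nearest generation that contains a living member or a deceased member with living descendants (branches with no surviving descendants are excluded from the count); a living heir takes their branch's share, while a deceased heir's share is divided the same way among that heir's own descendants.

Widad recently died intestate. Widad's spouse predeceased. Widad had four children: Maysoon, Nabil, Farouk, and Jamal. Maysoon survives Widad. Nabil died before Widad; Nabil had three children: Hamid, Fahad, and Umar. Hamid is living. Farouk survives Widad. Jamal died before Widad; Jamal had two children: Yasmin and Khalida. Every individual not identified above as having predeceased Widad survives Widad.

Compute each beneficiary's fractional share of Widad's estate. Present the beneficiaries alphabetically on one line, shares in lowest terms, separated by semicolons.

There is no surviving spouse, so the entire estate passes to Widad's descendants per stirpes.
The estate is divided into 4 equal shares of 1/4 among Maysoon, Nabil, Farouk, Jamal.
Maysoon is living and takes 1/4.
Nabil predeceased; the 1/4 allotted to Nabil's branch passes to Nabil's issue by representation.
The 1/4 is divided into 3 equal shares of 1/12 among Hamid, Fahad, Umar.
Hamid is living and takes 1/12.
Fahad is living and takes 1/12.
Umar is living and takes 1/12.
Farouk is living and takes 1/4.
Jamal predeceased; the 1/4 allotted to Jamal's branch passes to Jamal's issue by representation.
The 1/4 is divided into 2 equal shares of 1/8 among Yasmin, Khalida.
Yasmin is living and takes 1/8.
Khalida is living and takes 1/8.

Fahad 1/12; Farouk 1/4; Hamid 1/12; Khalida 1/8; Maysoon 1/4; Umar 1/12; Yasmin 1/8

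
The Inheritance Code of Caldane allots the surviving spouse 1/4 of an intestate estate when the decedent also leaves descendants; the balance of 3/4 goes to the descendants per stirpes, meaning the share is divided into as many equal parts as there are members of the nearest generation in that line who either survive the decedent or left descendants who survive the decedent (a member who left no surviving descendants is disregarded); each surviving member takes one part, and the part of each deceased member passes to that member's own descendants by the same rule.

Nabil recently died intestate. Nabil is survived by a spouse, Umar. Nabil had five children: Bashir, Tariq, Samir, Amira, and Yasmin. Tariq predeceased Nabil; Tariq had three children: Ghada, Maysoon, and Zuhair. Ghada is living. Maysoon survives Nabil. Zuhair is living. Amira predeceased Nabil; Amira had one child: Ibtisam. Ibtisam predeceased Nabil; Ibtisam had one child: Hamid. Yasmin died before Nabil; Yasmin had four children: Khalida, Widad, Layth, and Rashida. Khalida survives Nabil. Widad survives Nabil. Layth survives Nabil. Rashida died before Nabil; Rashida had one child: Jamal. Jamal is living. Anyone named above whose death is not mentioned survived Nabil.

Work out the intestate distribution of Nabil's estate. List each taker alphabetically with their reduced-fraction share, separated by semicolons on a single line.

Umar, as surviving spouse, takes 1/4.
The remaining 3/4 passes to Nabil's descendants per stirpes.
The 3/4 is divided into 5 equal shares of 3/20 among Bashir, Tariq, Samir, Amira, Yasmin.
Bashir is living and takes 3/20.
Tariq predeceased; the 3/20 allotted to Tariq's branch passes to Tariq's issue by representation.
The 3/20 is divided into 3 equal shares of 1/20 among Ghada, Maysoon, Zuhair.
Ghada is living and takes 1/20.
Maysoon is living and takes 1/20.
Zuhair is living and takes 1/20.
Samir is living and takes 3/20.
Amira predeceased; the 3/20 allotted to Amira's branch passes to Amira's issue by representation.
Ibtisam's line is the sole branch at this level, so the full 3/20 passes to Ibtisam's issue by representation.
Hamid is the sole taker at this level and receives the full 3/20.
Yasmin predeceased; the 3/20 allotted to Yasmin's branch passes to Yasmin's issue by representation.
The 3/20 is divided into 4 equal shares of 3/80 among Khalida, Widad, Layth, Rashida.
Khalida is living and takes 3/80.
Widad is living and takes 3/80.
Layth is living and takes 3/80.
Rashida predeceased; the 3/80 allotted to Rashida's branch passes to Rashida's issue by representation.
Jamal is the sole taker at this level and receives the full 3/80.

Bashir 3/20; Ghada 1/20; Hamid 3/20; Jamal 3/80; Khalida 3/80; Layth 3/80; Maysoon 1/20; Samir 3/20; Umar 1/4; Widad 3/80; Zuhair 1/20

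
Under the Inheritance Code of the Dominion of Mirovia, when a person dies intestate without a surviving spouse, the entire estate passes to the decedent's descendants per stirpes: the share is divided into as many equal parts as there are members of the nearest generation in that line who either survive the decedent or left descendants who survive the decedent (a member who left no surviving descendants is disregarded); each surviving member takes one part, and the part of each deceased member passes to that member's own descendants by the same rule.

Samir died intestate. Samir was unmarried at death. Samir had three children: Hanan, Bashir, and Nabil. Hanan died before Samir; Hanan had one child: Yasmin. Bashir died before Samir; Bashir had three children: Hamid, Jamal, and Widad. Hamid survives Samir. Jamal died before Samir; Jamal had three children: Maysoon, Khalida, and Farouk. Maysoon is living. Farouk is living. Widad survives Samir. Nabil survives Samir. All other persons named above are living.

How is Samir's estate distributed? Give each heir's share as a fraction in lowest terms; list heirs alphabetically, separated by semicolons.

Farouk 1/27; Hamid 1/9; Khalida 1/27; Maysoon 1/27; Nabil 1/3; Widad 1/9; Yasmin 1/3

There is no surviving spouse, so the entire estate passes to Samir's descendants per stirpes.
The estate is divided into 3 equal shares of 1/3 among Hanan, Bashir, Nabil.
Hanan predeceased; the 1/3 allotted to Hanan's branch passes to Hanan's issue by representation.
Yasmin is the sole taker at this level and receives the full 1/3.
Bashir predeceased; the 1/3 allotted to Bashir's branch passes to Bashir's issue by representation.
The 1/3 is divided into 3 equal shares of 1/9 among Hamid, Jamal, Widad.
Hamid is living and takes 1/9.
Jamal predeceased; the 1/9 allotted to Jamal's branch passes to Jamal's issue by representation.
The 1/9 is divided into 3 equal shares of 1/27 among Maysoon, Khalida, Farouk.
Maysoon is living and takes 1/27.
Khalida is living and takes 1/27.
Farouk is living and takes 1/27.
Widad is living and takes 1/9.
Nabil is living and takes 1/3.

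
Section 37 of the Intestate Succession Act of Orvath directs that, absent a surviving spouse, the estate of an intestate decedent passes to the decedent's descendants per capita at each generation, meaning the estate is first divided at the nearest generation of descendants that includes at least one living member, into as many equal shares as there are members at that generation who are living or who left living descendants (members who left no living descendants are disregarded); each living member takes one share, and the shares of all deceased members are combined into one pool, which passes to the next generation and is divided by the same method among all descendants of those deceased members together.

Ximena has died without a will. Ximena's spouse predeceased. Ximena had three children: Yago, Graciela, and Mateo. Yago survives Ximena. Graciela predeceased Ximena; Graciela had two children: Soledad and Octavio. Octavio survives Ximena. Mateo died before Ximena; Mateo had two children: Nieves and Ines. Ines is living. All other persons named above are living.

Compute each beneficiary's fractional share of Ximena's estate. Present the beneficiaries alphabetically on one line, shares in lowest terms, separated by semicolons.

There is no surviving spouse, so the entire estate passes to Ximena's descendants per capita at each generation.
At generation 1 (Yago, Graciela, Mateo) there are 3 shares of (1)/3 = 1/3 each.
Living: Yago — each takes 1/3.
Deceased: Graciela and Mateo. Their combined 2/3 is pooled and carried to generation 2.
At generation 2 (Soledad, Octavio, Nieves, Ines) there are 4 shares of (2/3)/4 = 1/6 each.
Living: Soledad, Octavio, Nieves, and Ines — each takes 1/6.

Ines 1/6; Nieves 1/6; Octavio 1/6; Soledad 1/6; Yago 1/3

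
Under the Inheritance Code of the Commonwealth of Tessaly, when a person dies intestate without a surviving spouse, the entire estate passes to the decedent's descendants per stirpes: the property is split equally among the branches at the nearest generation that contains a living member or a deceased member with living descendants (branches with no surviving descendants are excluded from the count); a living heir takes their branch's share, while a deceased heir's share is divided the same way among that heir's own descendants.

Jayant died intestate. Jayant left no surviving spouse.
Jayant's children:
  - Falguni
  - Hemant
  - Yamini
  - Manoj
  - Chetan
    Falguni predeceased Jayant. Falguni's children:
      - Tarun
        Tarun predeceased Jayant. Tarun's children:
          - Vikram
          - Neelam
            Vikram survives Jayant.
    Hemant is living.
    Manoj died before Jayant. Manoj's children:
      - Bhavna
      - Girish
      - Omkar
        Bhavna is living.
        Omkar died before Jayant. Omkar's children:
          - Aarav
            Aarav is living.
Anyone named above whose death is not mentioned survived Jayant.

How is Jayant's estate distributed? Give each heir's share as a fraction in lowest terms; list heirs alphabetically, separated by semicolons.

There is no surviving spouse, so the entire estate passes to Jayant's descendants per stirpes.
The estate is divided into 5 equal shares of 1/5 among Falguni, Hemant, Yamini, Manoj, Chetan.
Falguni predeceased; the 1/5 allotted to Falguni's branch passes to Falguni's issue by representation.
Tarun's line is the sole branch at this level, so the full 1/5 passes to Tarun's issue by representation.
The 1/5 is divided into 2 equal shares of 1/10 among Vikram, Neelam.
Vikram is living and takes 1/10.
Neelam is living and takes 1/10.
Hemant is living and takes 1/5.
Yamini is living and takes 1/5.
Manoj predeceased; the 1/5 allotted to Manoj's branch passes to Manoj's issue by representation.
The 1/5 is divided into 3 equal shares of 1/15 among Bhavna, Girish, Omkar.
Bhavna is living and takes 1/15.
Girish is living and takes 1/15.
Omkar predeceased; the 1/15 allotted to Omkar's branch passes to Omkar's issue by representation.
Aarav is the sole taker at this level and receives the full 1/15.
Chetan is living and takes 1/5.

Aarav 1/15; Bhavna 1/15; Chetan 1/5; Girish 1/15; Hemant 1/5; Neelam 1/10; Vikram 1/10; Yamini 1/5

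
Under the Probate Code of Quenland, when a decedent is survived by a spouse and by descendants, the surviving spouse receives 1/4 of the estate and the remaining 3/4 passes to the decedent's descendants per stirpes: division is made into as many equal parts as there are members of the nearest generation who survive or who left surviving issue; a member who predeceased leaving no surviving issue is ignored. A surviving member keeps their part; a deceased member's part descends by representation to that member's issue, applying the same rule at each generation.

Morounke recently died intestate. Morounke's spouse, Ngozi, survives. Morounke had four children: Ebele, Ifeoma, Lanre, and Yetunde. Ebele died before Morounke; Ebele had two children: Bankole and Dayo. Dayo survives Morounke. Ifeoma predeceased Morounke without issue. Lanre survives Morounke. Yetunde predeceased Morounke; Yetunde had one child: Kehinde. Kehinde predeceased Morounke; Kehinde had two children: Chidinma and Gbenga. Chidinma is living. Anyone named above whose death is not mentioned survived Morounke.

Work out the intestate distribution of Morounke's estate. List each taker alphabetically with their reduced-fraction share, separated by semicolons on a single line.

Ngozi, as surviving spouse, takes 1/4.
The remaining 3/4 passes to Morounke's descendants per stirpes.
Ifeoma left no surviving issue, so that branch lapses and is disregarded.
The 3/4 is divided into 3 equal shares of 1/4 among Ebele, Lanre, Yetunde.
Ebele predeceased; the 1/4 allotted to Ebele's branch passes to Ebele's issue by representation.
The 1/4 is divided into 2 equal shares of 1/8 among Bankole, Dayo.
Bankole is living and takes 1/8.
Dayo is living and takes 1/8.
Lanre is living and takes 1/4.
Yetunde predeceased; the 1/4 allotted to Yetunde's branch passes to Yetunde's issue by representation.
Kehinde's line is the sole branch at this level, so the full 1/4 passes to Kehinde's issue by representation.
The 1/4 is divided into 2 equal shares of 1/8 among Chidinma, Gbenga.
Chidinma is living and takes 1/8.
Gbenga is living and takes 1/8.

Bankole 1/8; Chidinma 1/8; Dayo 1/8; Gbenga 1/8; Lanre 1/4; Ngozi 1/4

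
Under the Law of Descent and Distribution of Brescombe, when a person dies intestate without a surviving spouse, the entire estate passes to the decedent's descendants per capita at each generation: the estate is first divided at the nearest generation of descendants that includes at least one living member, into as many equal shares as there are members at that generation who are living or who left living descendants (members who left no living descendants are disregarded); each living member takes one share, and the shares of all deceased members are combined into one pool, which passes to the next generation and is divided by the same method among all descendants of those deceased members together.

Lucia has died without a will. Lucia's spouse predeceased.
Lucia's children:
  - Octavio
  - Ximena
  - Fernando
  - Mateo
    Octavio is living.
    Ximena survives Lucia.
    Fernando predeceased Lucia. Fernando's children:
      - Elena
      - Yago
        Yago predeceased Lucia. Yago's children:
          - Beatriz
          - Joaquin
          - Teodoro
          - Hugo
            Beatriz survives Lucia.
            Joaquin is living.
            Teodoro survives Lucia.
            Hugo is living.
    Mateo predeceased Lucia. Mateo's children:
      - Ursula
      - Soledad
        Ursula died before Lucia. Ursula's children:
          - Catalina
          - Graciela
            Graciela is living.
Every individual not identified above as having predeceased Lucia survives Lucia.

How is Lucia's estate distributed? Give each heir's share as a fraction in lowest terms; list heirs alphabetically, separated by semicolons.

Beatriz 1/24; Catalina 1/24; Elena 1/8; Graciela 1/24; Hugo 1/24; Joaquin 1/24; Octavio 1/4; Soledad 1/8; Teodoro 1/24; Ximena 1/4

There is no surviving spouse, so the entire estate passes to Lucia's descendants per capita at each generation.
At generation 1 (Octavio, Ximena, Fernando, Mateo) there are 4 shares of (1)/4 = 1/4 each.
Living: Octavio and Ximena — each takes 1/4.
Deceased: Fernando and Mateo. Their combined 1/2 is pooled and carried to generation 2.
At generation 2 (Elena, Yago, Ursula, Soledad) there are 4 shares of (1/2)/4 = 1/8 each.
Living: Elena and Soledad — each takes 1/8.
Deceased: Yago and Ursula. Their combined 1/4 is pooled and carried to generation 3.
At generation 3 (Beatriz, Joaquin, Teodoro, Hugo, Catalina, Graciela) there are 6 shares of (1/4)/6 = 1/24 each.
Living: Beatriz, Joaquin, Teodoro, Hugo, Catalina, and Graciela — each takes 1/24.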